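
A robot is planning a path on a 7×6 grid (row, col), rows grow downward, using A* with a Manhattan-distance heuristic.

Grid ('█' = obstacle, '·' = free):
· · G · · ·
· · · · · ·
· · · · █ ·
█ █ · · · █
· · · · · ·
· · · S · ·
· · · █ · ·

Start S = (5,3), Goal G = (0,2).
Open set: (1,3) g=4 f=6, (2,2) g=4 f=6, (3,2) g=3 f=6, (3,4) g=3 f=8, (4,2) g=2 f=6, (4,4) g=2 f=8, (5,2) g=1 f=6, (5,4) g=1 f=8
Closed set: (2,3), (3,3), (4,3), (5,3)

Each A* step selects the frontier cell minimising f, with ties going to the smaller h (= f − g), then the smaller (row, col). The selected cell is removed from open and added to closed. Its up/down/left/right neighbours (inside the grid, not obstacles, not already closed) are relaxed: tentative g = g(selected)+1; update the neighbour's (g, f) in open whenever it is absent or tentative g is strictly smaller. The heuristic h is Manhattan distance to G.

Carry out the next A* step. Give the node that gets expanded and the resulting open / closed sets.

expanded=(1,3); open=[(0,3) g=5 f=6, (1,2) g=5 f=6, (1,4) g=5 f=8, (2,2) g=4 f=6, (3,2) g=3 f=6, (3,4) g=3 f=8, (4,2) g=2 f=6, (4,4) g=2 f=8, (5,2) g=1 f=6, (5,4) g=1 f=8]; closed=[(1,3), (2,3), (3,3), (4,3), (5,3)]

step 1: expand (1,3) (f=6, h=2) → closed; open now [(0,3) g=5 f=6, (1,2) g=5 f=6, (1,4) g=5 f=8, (2,2) g=4 f=6, (3,2) g=3 f=6, (3,4) g=3 f=8, (4,2) g=2 f=6, (4,4) g=2 f=8, (5,2) g=1 f=6, (5,4) g=1 f=8]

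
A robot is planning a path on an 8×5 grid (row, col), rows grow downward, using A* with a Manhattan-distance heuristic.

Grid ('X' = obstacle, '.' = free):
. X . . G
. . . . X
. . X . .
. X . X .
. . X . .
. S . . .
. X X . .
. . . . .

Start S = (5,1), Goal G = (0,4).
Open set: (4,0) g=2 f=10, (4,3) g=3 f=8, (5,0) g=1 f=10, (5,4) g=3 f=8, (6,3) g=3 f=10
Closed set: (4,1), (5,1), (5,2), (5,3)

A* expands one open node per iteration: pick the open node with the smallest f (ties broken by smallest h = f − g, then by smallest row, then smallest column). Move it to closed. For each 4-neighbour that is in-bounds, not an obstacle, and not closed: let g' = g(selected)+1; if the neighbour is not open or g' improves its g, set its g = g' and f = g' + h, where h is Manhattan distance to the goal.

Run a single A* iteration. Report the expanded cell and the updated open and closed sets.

step 1: expand (4,3) (f=8, h=5) → closed; open now [(4,0) g=2 f=10, (4,4) g=4 f=8, (5,0) g=1 f=10, (5,4) g=3 f=8, (6,3) g=3 f=10]

expanded=(4,3); open=[(4,0) g=2 f=10, (4,4) g=4 f=8, (5,0) g=1 f=10, (5,4) g=3 f=8, (6,3) g=3 f=10]; closed=[(4,1), (4,3), (5,1), (5,2), (5,3)]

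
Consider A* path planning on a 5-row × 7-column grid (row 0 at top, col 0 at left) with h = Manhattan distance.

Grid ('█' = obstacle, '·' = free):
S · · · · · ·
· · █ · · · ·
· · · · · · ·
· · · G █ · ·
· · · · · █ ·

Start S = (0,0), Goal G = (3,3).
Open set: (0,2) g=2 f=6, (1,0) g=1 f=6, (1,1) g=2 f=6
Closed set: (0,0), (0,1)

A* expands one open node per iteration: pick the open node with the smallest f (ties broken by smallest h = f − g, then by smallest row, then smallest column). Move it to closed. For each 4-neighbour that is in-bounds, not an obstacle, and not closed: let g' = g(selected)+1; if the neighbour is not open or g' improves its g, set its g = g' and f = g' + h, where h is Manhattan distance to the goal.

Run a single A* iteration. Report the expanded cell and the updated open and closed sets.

step 1: expand (0,2) (f=6, h=4) → closed; open now [(0,3) g=3 f=6, (1,0) g=1 f=6, (1,1) g=2 f=6]

expanded=(0,2); open=[(0,3) g=3 f=6, (1,0) g=1 f=6, (1,1) g=2 f=6]; closed=[(0,0), (0,1), (0,2)]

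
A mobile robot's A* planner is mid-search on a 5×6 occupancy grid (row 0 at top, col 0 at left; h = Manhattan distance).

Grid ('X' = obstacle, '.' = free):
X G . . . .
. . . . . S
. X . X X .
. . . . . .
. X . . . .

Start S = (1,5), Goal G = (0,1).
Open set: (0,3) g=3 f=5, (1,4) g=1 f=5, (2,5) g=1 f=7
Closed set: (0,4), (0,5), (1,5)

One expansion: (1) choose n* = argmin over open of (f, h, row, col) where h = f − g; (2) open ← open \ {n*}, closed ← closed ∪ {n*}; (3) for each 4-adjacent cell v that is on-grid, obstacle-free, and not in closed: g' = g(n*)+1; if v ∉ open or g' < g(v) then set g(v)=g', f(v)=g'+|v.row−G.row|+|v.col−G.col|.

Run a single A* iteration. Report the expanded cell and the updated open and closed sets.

expanded=(0,3); open=[(0,2) g=4 f=5, (1,3) g=4 f=7, (1,4) g=1 f=5, (2,5) g=1 f=7]; closed=[(0,3), (0,4), (0,5), (1,5)]

step 1: expand (0,3) (f=5, h=2) → closed; open now [(0,2) g=4 f=5, (1,3) g=4 f=7, (1,4) g=1 f=5, (2,5) g=1 f=7]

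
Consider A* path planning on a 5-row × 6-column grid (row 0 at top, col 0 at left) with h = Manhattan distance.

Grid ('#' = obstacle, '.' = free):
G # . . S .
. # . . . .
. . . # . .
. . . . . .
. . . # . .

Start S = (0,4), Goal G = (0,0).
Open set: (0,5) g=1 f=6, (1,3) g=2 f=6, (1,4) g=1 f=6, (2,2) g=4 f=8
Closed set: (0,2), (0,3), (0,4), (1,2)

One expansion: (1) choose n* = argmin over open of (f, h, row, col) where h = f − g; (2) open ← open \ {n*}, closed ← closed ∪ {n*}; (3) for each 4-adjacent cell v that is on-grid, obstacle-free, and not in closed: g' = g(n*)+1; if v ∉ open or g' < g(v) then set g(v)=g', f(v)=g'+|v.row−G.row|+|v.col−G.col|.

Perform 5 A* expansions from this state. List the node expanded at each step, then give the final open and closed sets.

order=[(1,3) → (0,5) → (1,4) → (2,2) → (2,1)]; open=[(1,5) g=2 f=8, (2,0) g=6 f=8, (2,4) g=2 f=8, (3,1) g=6 f=10, (3,2) g=5 f=10]; closed=[(0,2), (0,3), (0,4), (0,5), (1,2), (1,3), (1,4), (2,1), (2,2)]

step 1: expand (1,3) (f=6, h=4) → closed; open now [(0,5) g=1 f=6, (1,4) g=1 f=6, (2,2) g=4 f=8]
step 2: expand (0,5) (f=6, h=5) → closed; open now [(1,4) g=1 f=6, (1,5) g=2 f=8, (2,2) g=4 f=8]
step 3: expand (1,4) (f=6, h=5) → closed; open now [(1,5) g=2 f=8, (2,2) g=4 f=8, (2,4) g=2 f=8]
step 4: expand (2,2) (f=8, h=4) → closed; open now [(1,5) g=2 f=8, (2,1) g=5 f=8, (2,4) g=2 f=8, (3,2) g=5 f=10]
step 5: expand (2,1) (f=8, h=3) → closed; open now [(1,5) g=2 f=8, (2,0) g=6 f=8, (2,4) g=2 f=8, (3,1) g=6 f=10, (3,2) g=5 f=10]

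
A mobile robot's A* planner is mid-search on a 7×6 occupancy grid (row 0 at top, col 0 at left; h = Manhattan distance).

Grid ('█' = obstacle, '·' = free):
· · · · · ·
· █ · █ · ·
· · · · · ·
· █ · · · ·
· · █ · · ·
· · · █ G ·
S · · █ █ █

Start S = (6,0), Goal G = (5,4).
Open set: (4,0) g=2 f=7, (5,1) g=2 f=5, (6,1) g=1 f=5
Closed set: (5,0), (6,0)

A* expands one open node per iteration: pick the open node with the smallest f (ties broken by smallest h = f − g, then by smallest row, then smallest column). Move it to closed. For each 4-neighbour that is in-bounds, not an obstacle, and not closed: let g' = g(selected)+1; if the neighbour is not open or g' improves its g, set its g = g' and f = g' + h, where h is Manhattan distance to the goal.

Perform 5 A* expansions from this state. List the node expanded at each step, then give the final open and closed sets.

order=[(5,1) → (5,2) → (6,1) → (6,2) → (4,1)]; open=[(4,0) g=2 f=7]; closed=[(4,1), (5,0), (5,1), (5,2), (6,0), (6,1), (6,2)]

step 1: expand (5,1) (f=5, h=3) → closed; open now [(4,0) g=2 f=7, (4,1) g=3 f=7, (5,2) g=3 f=5, (6,1) g=1 f=5]
step 2: expand (5,2) (f=5, h=2) → closed; open now [(4,0) g=2 f=7, (4,1) g=3 f=7, (6,1) g=1 f=5, (6,2) g=4 f=7]
step 3: expand (6,1) (f=5, h=4) → closed; open now [(4,0) g=2 f=7, (4,1) g=3 f=7, (6,2) g=2 f=5]
step 4: expand (6,2) (f=5, h=3) → closed; open now [(4,0) g=2 f=7, (4,1) g=3 f=7]
step 5: expand (4,1) (f=7, h=4) → closed; open now [(4,0) g=2 f=7]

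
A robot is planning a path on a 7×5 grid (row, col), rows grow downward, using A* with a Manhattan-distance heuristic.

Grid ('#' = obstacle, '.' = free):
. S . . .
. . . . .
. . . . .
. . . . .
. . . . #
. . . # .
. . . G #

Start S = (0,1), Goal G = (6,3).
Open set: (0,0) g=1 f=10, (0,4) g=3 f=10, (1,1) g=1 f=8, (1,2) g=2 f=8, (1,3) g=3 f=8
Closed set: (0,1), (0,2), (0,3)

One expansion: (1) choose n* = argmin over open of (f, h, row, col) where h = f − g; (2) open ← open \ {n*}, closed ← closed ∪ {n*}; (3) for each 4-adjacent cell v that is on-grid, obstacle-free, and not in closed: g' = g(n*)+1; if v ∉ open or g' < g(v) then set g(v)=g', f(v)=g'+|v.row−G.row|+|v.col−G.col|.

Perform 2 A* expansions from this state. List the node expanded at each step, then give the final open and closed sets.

order=[(1,3) → (2,3)]; open=[(0,0) g=1 f=10, (0,4) g=3 f=10, (1,1) g=1 f=8, (1,2) g=2 f=8, (1,4) g=4 f=10, (2,2) g=5 f=10, (2,4) g=5 f=10, (3,3) g=5 f=8]; closed=[(0,1), (0,2), (0,3), (1,3), (2,3)]

step 1: expand (1,3) (f=8, h=5) → closed; open now [(0,0) g=1 f=10, (0,4) g=3 f=10, (1,1) g=1 f=8, (1,2) g=2 f=8, (1,4) g=4 f=10, (2,3) g=4 f=8]
step 2: expand (2,3) (f=8, h=4) → closed; open now [(0,0) g=1 f=10, (0,4) g=3 f=10, (1,1) g=1 f=8, (1,2) g=2 f=8, (1,4) g=4 f=10, (2,2) g=5 f=10, (2,4) g=5 f=10, (3,3) g=5 f=8]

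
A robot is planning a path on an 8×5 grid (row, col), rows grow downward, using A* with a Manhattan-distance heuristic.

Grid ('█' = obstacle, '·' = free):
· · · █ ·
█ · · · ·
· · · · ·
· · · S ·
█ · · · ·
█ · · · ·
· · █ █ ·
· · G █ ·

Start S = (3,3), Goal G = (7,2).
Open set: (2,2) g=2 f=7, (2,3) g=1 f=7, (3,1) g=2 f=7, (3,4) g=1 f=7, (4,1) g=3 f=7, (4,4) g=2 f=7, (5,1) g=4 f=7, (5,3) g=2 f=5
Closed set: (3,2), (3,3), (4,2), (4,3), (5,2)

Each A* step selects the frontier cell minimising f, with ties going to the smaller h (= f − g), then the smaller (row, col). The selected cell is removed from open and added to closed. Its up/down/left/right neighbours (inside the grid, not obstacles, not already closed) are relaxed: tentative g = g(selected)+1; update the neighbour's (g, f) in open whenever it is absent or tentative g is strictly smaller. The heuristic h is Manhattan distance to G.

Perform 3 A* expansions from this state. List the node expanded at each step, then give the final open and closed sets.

order=[(5,3) → (5,1) → (6,1)]; open=[(2,2) g=2 f=7, (2,3) g=1 f=7, (3,1) g=2 f=7, (3,4) g=1 f=7, (4,1) g=3 f=7, (4,4) g=2 f=7, (5,4) g=3 f=7, (6,0) g=6 f=9, (7,1) g=6 f=7]; closed=[(3,2), (3,3), (4,2), (4,3), (5,1), (5,2), (5,3), (6,1)]

step 1: expand (5,3) (f=5, h=3) → closed; open now [(2,2) g=2 f=7, (2,3) g=1 f=7, (3,1) g=2 f=7, (3,4) g=1 f=7, (4,1) g=3 f=7, (4,4) g=2 f=7, (5,1) g=4 f=7, (5,4) g=3 f=7]
step 2: expand (5,1) (f=7, h=3) → closed; open now [(2,2) g=2 f=7, (2,3) g=1 f=7, (3,1) g=2 f=7, (3,4) g=1 f=7, (4,1) g=3 f=7, (4,4) g=2 f=7, (5,4) g=3 f=7, (6,1) g=5 f=7]
step 3: expand (6,1) (f=7, h=2) → closed; open now [(2,2) g=2 f=7, (2,3) g=1 f=7, (3,1) g=2 f=7, (3,4) g=1 f=7, (4,1) g=3 f=7, (4,4) g=2 f=7, (5,4) g=3 f=7, (6,0) g=6 f=9, (7,1) g=6 f=7]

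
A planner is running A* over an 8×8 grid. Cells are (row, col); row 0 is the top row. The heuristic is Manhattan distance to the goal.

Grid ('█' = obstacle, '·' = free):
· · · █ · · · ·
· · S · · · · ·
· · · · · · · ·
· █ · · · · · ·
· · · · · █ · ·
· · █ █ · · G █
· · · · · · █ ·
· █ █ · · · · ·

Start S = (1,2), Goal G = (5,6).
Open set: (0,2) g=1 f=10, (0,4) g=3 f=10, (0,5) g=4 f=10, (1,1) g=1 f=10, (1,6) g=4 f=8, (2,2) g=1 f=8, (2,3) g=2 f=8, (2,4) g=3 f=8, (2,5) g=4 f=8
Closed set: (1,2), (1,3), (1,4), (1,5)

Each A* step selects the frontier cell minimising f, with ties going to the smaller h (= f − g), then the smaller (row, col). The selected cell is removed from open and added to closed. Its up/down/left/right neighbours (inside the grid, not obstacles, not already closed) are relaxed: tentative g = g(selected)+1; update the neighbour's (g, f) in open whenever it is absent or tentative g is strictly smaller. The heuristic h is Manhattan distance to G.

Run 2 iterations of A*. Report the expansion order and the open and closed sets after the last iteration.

order=[(1,6) → (2,6)]; open=[(0,2) g=1 f=10, (0,4) g=3 f=10, (0,5) g=4 f=10, (0,6) g=5 f=10, (1,1) g=1 f=10, (1,7) g=5 f=10, (2,2) g=1 f=8, (2,3) g=2 f=8, (2,4) g=3 f=8, (2,5) g=4 f=8, (2,7) g=6 f=10, (3,6) g=6 f=8]; closed=[(1,2), (1,3), (1,4), (1,5), (1,6), (2,6)]

step 1: expand (1,6) (f=8, h=4) → closed; open now [(0,2) g=1 f=10, (0,4) g=3 f=10, (0,5) g=4 f=10, (0,6) g=5 f=10, (1,1) g=1 f=10, (1,7) g=5 f=10, (2,2) g=1 f=8, (2,3) g=2 f=8, (2,4) g=3 f=8, (2,5) g=4 f=8, (2,6) g=5 f=8]
step 2: expand (2,6) (f=8, h=3) → closed; open now [(0,2) g=1 f=10, (0,4) g=3 f=10, (0,5) g=4 f=10, (0,6) g=5 f=10, (1,1) g=1 f=10, (1,7) g=5 f=10, (2,2) g=1 f=8, (2,3) g=2 f=8, (2,4) g=3 f=8, (2,5) g=4 f=8, (2,7) g=6 f=10, (3,6) g=6 f=8]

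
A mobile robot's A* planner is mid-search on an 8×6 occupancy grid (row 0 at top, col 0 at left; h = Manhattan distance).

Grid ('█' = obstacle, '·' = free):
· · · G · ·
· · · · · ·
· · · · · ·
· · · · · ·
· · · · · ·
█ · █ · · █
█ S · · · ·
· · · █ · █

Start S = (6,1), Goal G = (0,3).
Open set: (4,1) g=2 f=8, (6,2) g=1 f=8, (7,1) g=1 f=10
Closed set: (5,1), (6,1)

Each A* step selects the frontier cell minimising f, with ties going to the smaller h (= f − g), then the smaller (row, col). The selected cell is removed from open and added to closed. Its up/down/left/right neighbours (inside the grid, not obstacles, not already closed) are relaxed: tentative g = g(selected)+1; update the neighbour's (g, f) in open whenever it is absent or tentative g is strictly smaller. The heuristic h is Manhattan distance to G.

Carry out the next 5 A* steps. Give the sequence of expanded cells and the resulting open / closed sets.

step 1: expand (4,1) (f=8, h=6) → closed; open now [(3,1) g=3 f=8, (4,0) g=3 f=10, (4,2) g=3 f=8, (6,2) g=1 f=8, (7,1) g=1 f=10]
step 2: expand (3,1) (f=8, h=5) → closed; open now [(2,1) g=4 f=8, (3,0) g=4 f=10, (3,2) g=4 f=8, (4,0) g=3 f=10, (4,2) g=3 f=8, (6,2) g=1 f=8, (7,1) g=1 f=10]
step 3: expand (2,1) (f=8, h=4) → closed; open now [(1,1) g=5 f=8, (2,0) g=5 f=10, (2,2) g=5 f=8, (3,0) g=4 f=10, (3,2) g=4 f=8, (4,0) g=3 f=10, (4,2) g=3 f=8, (6,2) g=1 f=8, (7,1) g=1 f=10]
step 4: expand (1,1) (f=8, h=3) → closed; open now [(0,1) g=6 f=8, (1,0) g=6 f=10, (1,2) g=6 f=8, (2,0) g=5 f=10, (2,2) g=5 f=8, (3,0) g=4 f=10, (3,2) g=4 f=8, (4,0) g=3 f=10, (4,2) g=3 f=8, (6,2) g=1 f=8, (7,1) g=1 f=10]
step 5: expand (0,1) (f=8, h=2) → closed; open now [(0,0) g=7 f=10, (0,2) g=7 f=8, (1,0) g=6 f=10, (1,2) g=6 f=8, (2,0) g=5 f=10, (2,2) g=5 f=8, (3,0) g=4 f=10, (3,2) g=4 f=8, (4,0) g=3 f=10, (4,2) g=3 f=8, (6,2) g=1 f=8, (7,1) g=1 f=10]

order=[(4,1) → (3,1) → (2,1) → (1,1) → (0,1)]; open=[(0,0) g=7 f=10, (0,2) g=7 f=8, (1,0) g=6 f=10, (1,2) g=6 f=8, (2,0) g=5 f=10, (2,2) g=5 f=8, (3,0) g=4 f=10, (3,2) g=4 f=8, (4,0) g=3 f=10, (4,2) g=3 f=8, (6,2) g=1 f=8, (7,1) g=1 f=10]; closed=[(0,1), (1,1), (2,1), (3,1), (4,1), (5,1), (6,1)]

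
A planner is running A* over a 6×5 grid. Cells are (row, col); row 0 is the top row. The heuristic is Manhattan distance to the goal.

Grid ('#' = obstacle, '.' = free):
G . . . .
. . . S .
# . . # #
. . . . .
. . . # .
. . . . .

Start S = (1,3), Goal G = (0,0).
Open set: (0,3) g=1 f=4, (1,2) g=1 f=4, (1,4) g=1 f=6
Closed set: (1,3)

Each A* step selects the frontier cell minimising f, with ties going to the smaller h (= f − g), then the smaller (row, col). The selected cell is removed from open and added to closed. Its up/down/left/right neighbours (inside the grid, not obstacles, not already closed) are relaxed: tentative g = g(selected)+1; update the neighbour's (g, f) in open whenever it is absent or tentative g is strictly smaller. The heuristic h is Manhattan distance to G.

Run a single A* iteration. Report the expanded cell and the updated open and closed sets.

expanded=(0,3); open=[(0,2) g=2 f=4, (0,4) g=2 f=6, (1,2) g=1 f=4, (1,4) g=1 f=6]; closed=[(0,3), (1,3)]

step 1: expand (0,3) (f=4, h=3) → closed; open now [(0,2) g=2 f=4, (0,4) g=2 f=6, (1,2) g=1 f=4, (1,4) g=1 f=6]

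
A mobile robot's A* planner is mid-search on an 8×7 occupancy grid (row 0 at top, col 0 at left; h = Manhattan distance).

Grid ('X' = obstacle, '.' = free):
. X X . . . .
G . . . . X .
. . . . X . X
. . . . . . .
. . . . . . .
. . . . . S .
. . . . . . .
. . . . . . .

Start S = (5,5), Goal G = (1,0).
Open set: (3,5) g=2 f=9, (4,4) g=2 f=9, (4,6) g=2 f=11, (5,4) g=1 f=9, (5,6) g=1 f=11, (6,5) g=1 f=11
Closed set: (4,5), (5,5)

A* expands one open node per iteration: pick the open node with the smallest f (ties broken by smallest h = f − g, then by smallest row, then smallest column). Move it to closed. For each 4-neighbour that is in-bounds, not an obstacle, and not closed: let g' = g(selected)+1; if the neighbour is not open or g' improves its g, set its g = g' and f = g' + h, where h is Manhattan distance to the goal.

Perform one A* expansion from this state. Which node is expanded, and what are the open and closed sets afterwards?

step 1: expand (3,5) (f=9, h=7) → closed; open now [(2,5) g=3 f=9, (3,4) g=3 f=9, (3,6) g=3 f=11, (4,4) g=2 f=9, (4,6) g=2 f=11, (5,4) g=1 f=9, (5,6) g=1 f=11, (6,5) g=1 f=11]

expanded=(3,5); open=[(2,5) g=3 f=9, (3,4) g=3 f=9, (3,6) g=3 f=11, (4,4) g=2 f=9, (4,6) g=2 f=11, (5,4) g=1 f=9, (5,6) g=1 f=11, (6,5) g=1 f=11]; closed=[(3,5), (4,5), (5,5)]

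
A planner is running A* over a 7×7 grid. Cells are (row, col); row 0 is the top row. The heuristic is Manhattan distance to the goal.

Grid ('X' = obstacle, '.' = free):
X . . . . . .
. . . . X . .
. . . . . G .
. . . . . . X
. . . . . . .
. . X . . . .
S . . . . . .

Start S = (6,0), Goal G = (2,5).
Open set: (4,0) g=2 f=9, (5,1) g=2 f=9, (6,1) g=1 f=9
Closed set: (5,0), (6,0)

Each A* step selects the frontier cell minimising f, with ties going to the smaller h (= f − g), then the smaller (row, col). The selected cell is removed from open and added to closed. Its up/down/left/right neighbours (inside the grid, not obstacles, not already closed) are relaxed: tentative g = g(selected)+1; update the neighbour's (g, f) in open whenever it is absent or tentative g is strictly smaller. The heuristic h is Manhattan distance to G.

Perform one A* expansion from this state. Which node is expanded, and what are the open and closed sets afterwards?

step 1: expand (4,0) (f=9, h=7) → closed; open now [(3,0) g=3 f=9, (4,1) g=3 f=9, (5,1) g=2 f=9, (6,1) g=1 f=9]

expanded=(4,0); open=[(3,0) g=3 f=9, (4,1) g=3 f=9, (5,1) g=2 f=9, (6,1) g=1 f=9]; closed=[(4,0), (5,0), (6,0)]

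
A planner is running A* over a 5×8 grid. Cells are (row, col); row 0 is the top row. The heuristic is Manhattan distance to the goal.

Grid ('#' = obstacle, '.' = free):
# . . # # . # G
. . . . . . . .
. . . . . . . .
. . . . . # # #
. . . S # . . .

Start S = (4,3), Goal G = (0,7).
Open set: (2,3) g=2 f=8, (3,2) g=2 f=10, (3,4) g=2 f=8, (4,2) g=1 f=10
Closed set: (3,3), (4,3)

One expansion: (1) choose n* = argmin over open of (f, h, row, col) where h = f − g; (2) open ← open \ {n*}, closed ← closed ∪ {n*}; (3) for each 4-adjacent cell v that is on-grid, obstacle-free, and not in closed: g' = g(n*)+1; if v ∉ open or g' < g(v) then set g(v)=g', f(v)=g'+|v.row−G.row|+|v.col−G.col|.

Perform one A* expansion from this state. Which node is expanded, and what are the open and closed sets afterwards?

step 1: expand (2,3) (f=8, h=6) → closed; open now [(1,3) g=3 f=8, (2,2) g=3 f=10, (2,4) g=3 f=8, (3,2) g=2 f=10, (3,4) g=2 f=8, (4,2) g=1 f=10]

expanded=(2,3); open=[(1,3) g=3 f=8, (2,2) g=3 f=10, (2,4) g=3 f=8, (3,2) g=2 f=10, (3,4) g=2 f=8, (4,2) g=1 f=10]; closed=[(2,3), (3,3), (4,3)]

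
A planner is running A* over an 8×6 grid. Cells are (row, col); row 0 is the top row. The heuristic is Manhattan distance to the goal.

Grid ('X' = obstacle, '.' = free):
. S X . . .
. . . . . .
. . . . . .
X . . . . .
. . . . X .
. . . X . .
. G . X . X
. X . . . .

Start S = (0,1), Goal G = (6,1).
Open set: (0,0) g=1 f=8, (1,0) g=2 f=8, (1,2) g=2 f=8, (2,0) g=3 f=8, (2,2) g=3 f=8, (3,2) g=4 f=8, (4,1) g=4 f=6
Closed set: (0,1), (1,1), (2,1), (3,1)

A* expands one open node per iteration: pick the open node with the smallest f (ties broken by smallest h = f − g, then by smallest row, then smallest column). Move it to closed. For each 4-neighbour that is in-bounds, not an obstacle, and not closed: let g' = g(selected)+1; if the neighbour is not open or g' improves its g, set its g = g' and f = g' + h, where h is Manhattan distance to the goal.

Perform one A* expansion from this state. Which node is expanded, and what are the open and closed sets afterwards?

expanded=(4,1); open=[(0,0) g=1 f=8, (1,0) g=2 f=8, (1,2) g=2 f=8, (2,0) g=3 f=8, (2,2) g=3 f=8, (3,2) g=4 f=8, (4,0) g=5 f=8, (4,2) g=5 f=8, (5,1) g=5 f=6]; closed=[(0,1), (1,1), (2,1), (3,1), (4,1)]

step 1: expand (4,1) (f=6, h=2) → closed; open now [(0,0) g=1 f=8, (1,0) g=2 f=8, (1,2) g=2 f=8, (2,0) g=3 f=8, (2,2) g=3 f=8, (3,2) g=4 f=8, (4,0) g=5 f=8, (4,2) g=5 f=8, (5,1) g=5 f=6]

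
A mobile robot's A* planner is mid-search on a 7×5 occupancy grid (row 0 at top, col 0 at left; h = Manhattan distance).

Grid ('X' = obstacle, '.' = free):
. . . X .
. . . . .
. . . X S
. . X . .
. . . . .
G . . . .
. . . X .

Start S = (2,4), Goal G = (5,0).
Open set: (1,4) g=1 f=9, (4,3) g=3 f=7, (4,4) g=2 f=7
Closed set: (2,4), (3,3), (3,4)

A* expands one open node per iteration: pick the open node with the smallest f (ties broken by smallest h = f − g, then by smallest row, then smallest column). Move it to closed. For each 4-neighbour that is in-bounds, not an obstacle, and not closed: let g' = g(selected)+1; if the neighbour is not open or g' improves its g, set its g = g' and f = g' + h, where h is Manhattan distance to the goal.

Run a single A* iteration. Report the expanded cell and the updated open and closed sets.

step 1: expand (4,3) (f=7, h=4) → closed; open now [(1,4) g=1 f=9, (4,2) g=4 f=7, (4,4) g=2 f=7, (5,3) g=4 f=7]

expanded=(4,3); open=[(1,4) g=1 f=9, (4,2) g=4 f=7, (4,4) g=2 f=7, (5,3) g=4 f=7]; closed=[(2,4), (3,3), (3,4), (4,3)]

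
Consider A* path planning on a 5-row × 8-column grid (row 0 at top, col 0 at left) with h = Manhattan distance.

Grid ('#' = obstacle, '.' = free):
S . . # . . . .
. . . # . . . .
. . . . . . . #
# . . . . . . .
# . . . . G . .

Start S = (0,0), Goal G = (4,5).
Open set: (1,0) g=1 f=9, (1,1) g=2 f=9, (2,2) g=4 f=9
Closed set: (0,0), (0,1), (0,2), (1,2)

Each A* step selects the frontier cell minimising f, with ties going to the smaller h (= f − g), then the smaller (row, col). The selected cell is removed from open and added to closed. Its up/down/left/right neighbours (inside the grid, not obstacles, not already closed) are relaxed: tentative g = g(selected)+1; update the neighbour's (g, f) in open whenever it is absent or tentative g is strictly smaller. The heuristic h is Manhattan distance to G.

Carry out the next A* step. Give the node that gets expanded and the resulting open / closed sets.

expanded=(2,2); open=[(1,0) g=1 f=9, (1,1) g=2 f=9, (2,1) g=5 f=11, (2,3) g=5 f=9, (3,2) g=5 f=9]; closed=[(0,0), (0,1), (0,2), (1,2), (2,2)]

step 1: expand (2,2) (f=9, h=5) → closed; open now [(1,0) g=1 f=9, (1,1) g=2 f=9, (2,1) g=5 f=11, (2,3) g=5 f=9, (3,2) g=5 f=9]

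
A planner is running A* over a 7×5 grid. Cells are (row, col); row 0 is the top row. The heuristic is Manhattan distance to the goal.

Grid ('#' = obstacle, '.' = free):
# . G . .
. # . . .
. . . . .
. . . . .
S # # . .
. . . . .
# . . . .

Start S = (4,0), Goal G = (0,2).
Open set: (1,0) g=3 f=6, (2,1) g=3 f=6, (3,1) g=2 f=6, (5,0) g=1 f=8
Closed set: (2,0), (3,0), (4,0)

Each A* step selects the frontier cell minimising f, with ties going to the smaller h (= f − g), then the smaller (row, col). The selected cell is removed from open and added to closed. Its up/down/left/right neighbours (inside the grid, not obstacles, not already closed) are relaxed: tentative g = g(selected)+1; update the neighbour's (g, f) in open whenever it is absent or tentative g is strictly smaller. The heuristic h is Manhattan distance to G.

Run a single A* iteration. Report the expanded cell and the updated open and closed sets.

expanded=(1,0); open=[(2,1) g=3 f=6, (3,1) g=2 f=6, (5,0) g=1 f=8]; closed=[(1,0), (2,0), (3,0), (4,0)]

step 1: expand (1,0) (f=6, h=3) → closed; open now [(2,1) g=3 f=6, (3,1) g=2 f=6, (5,0) g=1 f=8]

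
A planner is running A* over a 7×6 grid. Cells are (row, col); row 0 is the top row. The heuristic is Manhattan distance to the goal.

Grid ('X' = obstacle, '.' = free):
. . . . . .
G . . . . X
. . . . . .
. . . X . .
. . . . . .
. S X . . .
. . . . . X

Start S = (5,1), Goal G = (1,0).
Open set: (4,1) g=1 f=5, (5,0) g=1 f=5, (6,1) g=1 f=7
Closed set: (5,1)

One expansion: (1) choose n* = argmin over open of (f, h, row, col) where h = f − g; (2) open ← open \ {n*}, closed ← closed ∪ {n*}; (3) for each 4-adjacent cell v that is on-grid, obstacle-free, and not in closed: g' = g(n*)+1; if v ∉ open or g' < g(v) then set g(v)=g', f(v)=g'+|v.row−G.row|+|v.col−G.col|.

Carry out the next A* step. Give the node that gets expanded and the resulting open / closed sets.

step 1: expand (4,1) (f=5, h=4) → closed; open now [(3,1) g=2 f=5, (4,0) g=2 f=5, (4,2) g=2 f=7, (5,0) g=1 f=5, (6,1) g=1 f=7]

expanded=(4,1); open=[(3,1) g=2 f=5, (4,0) g=2 f=5, (4,2) g=2 f=7, (5,0) g=1 f=5, (6,1) g=1 f=7]; closed=[(4,1), (5,1)]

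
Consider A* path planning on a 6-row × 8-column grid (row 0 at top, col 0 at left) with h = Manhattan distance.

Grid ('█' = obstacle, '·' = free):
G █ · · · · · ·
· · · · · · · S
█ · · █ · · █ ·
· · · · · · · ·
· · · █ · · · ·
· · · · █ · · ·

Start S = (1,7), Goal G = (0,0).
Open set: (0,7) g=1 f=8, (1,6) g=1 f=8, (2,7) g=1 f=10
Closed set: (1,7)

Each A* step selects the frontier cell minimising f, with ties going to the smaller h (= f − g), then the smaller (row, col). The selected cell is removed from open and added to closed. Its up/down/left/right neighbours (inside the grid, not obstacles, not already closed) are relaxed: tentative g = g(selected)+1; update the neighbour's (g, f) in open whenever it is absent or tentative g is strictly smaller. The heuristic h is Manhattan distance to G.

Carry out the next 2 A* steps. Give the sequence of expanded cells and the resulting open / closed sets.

step 1: expand (0,7) (f=8, h=7) → closed; open now [(0,6) g=2 f=8, (1,6) g=1 f=8, (2,7) g=1 f=10]
step 2: expand (0,6) (f=8, h=6) → closed; open now [(0,5) g=3 f=8, (1,6) g=1 f=8, (2,7) g=1 f=10]

order=[(0,7) → (0,6)]; open=[(0,5) g=3 f=8, (1,6) g=1 f=8, (2,7) g=1 f=10]; closed=[(0,6), (0,7), (1,7)]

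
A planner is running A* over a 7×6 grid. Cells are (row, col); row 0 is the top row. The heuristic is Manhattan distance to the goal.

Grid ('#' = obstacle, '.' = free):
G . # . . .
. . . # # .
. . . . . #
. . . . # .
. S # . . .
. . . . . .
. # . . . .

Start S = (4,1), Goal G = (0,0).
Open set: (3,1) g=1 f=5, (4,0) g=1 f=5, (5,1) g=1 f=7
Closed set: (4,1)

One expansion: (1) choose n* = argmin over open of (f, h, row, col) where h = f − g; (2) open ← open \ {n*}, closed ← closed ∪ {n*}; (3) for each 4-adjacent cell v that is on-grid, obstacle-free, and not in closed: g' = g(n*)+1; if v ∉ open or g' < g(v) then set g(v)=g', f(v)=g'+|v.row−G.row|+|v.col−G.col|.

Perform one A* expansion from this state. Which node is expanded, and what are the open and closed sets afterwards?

expanded=(3,1); open=[(2,1) g=2 f=5, (3,0) g=2 f=5, (3,2) g=2 f=7, (4,0) g=1 f=5, (5,1) g=1 f=7]; closed=[(3,1), (4,1)]

step 1: expand (3,1) (f=5, h=4) → closed; open now [(2,1) g=2 f=5, (3,0) g=2 f=5, (3,2) g=2 f=7, (4,0) g=1 f=5, (5,1) g=1 f=7]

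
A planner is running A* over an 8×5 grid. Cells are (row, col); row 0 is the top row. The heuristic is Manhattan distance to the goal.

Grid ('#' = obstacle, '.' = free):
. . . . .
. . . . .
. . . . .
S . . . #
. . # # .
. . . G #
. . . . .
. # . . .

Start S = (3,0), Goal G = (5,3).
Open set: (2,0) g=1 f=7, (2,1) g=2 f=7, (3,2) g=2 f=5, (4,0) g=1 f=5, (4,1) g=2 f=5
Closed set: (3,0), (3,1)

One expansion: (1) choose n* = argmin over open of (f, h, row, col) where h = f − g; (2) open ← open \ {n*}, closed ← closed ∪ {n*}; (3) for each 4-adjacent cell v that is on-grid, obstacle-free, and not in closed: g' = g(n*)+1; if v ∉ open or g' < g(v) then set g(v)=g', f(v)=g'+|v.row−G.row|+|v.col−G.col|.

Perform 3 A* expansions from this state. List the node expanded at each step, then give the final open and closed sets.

step 1: expand (3,2) (f=5, h=3) → closed; open now [(2,0) g=1 f=7, (2,1) g=2 f=7, (2,2) g=3 f=7, (3,3) g=3 f=5, (4,0) g=1 f=5, (4,1) g=2 f=5]
step 2: expand (3,3) (f=5, h=2) → closed; open now [(2,0) g=1 f=7, (2,1) g=2 f=7, (2,2) g=3 f=7, (2,3) g=4 f=7, (4,0) g=1 f=5, (4,1) g=2 f=5]
step 3: expand (4,1) (f=5, h=3) → closed; open now [(2,0) g=1 f=7, (2,1) g=2 f=7, (2,2) g=3 f=7, (2,3) g=4 f=7, (4,0) g=1 f=5, (5,1) g=3 f=5]

order=[(3,2) → (3,3) → (4,1)]; open=[(2,0) g=1 f=7, (2,1) g=2 f=7, (2,2) g=3 f=7, (2,3) g=4 f=7, (4,0) g=1 f=5, (5,1) g=3 f=5]; closed=[(3,0), (3,1), (3,2), (3,3), (4,1)]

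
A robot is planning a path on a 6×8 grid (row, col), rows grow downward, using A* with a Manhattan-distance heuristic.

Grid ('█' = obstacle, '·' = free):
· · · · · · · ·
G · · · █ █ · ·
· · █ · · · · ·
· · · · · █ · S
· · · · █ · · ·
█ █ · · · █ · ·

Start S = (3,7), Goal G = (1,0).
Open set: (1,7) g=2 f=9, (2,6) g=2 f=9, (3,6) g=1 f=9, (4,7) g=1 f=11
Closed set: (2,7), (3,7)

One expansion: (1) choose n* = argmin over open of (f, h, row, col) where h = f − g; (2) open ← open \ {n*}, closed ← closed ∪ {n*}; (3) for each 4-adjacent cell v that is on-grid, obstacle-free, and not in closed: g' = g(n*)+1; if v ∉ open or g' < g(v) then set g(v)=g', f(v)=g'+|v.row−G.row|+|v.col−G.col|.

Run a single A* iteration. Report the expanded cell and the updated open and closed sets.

step 1: expand (1,7) (f=9, h=7) → closed; open now [(0,7) g=3 f=11, (1,6) g=3 f=9, (2,6) g=2 f=9, (3,6) g=1 f=9, (4,7) g=1 f=11]

expanded=(1,7); open=[(0,7) g=3 f=11, (1,6) g=3 f=9, (2,6) g=2 f=9, (3,6) g=1 f=9, (4,7) g=1 f=11]; closed=[(1,7), (2,7), (3,7)]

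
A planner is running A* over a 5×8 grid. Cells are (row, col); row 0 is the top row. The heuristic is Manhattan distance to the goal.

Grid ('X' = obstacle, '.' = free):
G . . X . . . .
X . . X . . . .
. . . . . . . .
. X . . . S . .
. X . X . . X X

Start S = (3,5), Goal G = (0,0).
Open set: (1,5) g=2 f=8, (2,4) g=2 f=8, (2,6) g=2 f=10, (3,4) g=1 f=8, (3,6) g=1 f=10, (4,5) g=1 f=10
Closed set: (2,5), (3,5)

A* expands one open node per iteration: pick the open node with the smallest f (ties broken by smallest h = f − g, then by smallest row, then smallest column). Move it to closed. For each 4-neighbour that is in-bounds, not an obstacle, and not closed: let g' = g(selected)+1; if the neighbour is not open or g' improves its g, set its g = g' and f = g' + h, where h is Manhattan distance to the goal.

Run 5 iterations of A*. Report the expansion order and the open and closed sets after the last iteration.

step 1: expand (1,5) (f=8, h=6) → closed; open now [(0,5) g=3 f=8, (1,4) g=3 f=8, (1,6) g=3 f=10, (2,4) g=2 f=8, (2,6) g=2 f=10, (3,4) g=1 f=8, (3,6) g=1 f=10, (4,5) g=1 f=10]
step 2: expand (0,5) (f=8, h=5) → closed; open now [(0,4) g=4 f=8, (0,6) g=4 f=10, (1,4) g=3 f=8, (1,6) g=3 f=10, (2,4) g=2 f=8, (2,6) g=2 f=10, (3,4) g=1 f=8, (3,6) g=1 f=10, (4,5) g=1 f=10]
step 3: expand (0,4) (f=8, h=4) → closed; open now [(0,6) g=4 f=10, (1,4) g=3 f=8, (1,6) g=3 f=10, (2,4) g=2 f=8, (2,6) g=2 f=10, (3,4) g=1 f=8, (3,6) g=1 f=10, (4,5) g=1 f=10]
step 4: expand (1,4) (f=8, h=5) → closed; open now [(0,6) g=4 f=10, (1,6) g=3 f=10, (2,4) g=2 f=8, (2,6) g=2 f=10, (3,4) g=1 f=8, (3,6) g=1 f=10, (4,5) g=1 f=10]
step 5: expand (2,4) (f=8, h=6) → closed; open now [(0,6) g=4 f=10, (1,6) g=3 f=10, (2,3) g=3 f=8, (2,6) g=2 f=10, (3,4) g=1 f=8, (3,6) g=1 f=10, (4,5) g=1 f=10]

order=[(1,5) → (0,5) → (0,4) → (1,4) → (2,4)]; open=[(0,6) g=4 f=10, (1,6) g=3 f=10, (2,3) g=3 f=8, (2,6) g=2 f=10, (3,4) g=1 f=8, (3,6) g=1 f=10, (4,5) g=1 f=10]; closed=[(0,4), (0,5), (1,4), (1,5), (2,4), (2,5), (3,5)]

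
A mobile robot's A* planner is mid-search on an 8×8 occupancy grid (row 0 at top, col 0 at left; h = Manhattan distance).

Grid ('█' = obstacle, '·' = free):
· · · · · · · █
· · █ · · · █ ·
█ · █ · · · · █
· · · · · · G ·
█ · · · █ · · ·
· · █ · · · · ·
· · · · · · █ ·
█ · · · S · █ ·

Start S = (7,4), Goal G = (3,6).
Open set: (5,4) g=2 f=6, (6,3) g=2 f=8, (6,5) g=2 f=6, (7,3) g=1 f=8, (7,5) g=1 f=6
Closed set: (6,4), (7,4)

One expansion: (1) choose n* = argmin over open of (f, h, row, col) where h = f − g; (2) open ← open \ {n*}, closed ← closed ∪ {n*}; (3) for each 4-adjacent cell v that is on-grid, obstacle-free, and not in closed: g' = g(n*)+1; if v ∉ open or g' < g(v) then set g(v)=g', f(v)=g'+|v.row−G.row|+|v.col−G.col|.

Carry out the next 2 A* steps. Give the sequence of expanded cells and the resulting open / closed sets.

step 1: expand (5,4) (f=6, h=4) → closed; open now [(5,3) g=3 f=8, (5,5) g=3 f=6, (6,3) g=2 f=8, (6,5) g=2 f=6, (7,3) g=1 f=8, (7,5) g=1 f=6]
step 2: expand (5,5) (f=6, h=3) → closed; open now [(4,5) g=4 f=6, (5,3) g=3 f=8, (5,6) g=4 f=6, (6,3) g=2 f=8, (6,5) g=2 f=6, (7,3) g=1 f=8, (7,5) g=1 f=6]

order=[(5,4) → (5,5)]; open=[(4,5) g=4 f=6, (5,3) g=3 f=8, (5,6) g=4 f=6, (6,3) g=2 f=8, (6,5) g=2 f=6, (7,3) g=1 f=8, (7,5) g=1 f=6]; closed=[(5,4), (5,5), (6,4), (7,4)]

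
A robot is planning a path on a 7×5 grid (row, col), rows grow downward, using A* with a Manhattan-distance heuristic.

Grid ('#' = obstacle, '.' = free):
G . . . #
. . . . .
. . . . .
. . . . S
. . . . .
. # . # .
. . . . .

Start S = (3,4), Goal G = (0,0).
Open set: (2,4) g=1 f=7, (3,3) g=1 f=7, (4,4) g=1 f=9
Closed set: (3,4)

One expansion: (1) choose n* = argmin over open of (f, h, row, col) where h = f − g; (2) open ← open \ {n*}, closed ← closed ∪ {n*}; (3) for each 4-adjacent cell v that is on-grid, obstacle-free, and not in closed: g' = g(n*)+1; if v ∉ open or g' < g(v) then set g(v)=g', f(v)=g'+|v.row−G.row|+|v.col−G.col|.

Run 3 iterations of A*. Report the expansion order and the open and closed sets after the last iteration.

order=[(2,4) → (1,4) → (1,3)]; open=[(0,3) g=4 f=7, (1,2) g=4 f=7, (2,3) g=2 f=7, (3,3) g=1 f=7, (4,4) g=1 f=9]; closed=[(1,3), (1,4), (2,4), (3,4)]

step 1: expand (2,4) (f=7, h=6) → closed; open now [(1,4) g=2 f=7, (2,3) g=2 f=7, (3,3) g=1 f=7, (4,4) g=1 f=9]
step 2: expand (1,4) (f=7, h=5) → closed; open now [(1,3) g=3 f=7, (2,3) g=2 f=7, (3,3) g=1 f=7, (4,4) g=1 f=9]
step 3: expand (1,3) (f=7, h=4) → closed; open now [(0,3) g=4 f=7, (1,2) g=4 f=7, (2,3) g=2 f=7, (3,3) g=1 f=7, (4,4) g=1 f=9]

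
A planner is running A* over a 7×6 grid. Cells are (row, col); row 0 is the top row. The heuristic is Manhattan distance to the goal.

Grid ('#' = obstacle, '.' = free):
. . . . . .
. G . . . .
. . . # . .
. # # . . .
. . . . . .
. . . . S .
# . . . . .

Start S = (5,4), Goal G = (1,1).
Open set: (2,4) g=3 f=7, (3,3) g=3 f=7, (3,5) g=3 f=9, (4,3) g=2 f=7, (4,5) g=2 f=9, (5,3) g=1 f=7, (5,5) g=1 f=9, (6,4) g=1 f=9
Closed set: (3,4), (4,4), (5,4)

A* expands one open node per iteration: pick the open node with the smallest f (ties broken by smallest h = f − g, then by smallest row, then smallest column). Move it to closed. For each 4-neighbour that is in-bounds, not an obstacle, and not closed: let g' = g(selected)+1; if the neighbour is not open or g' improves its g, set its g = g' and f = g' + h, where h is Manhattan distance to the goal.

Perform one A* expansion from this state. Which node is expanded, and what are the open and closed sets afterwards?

expanded=(2,4); open=[(1,4) g=4 f=7, (2,5) g=4 f=9, (3,3) g=3 f=7, (3,5) g=3 f=9, (4,3) g=2 f=7, (4,5) g=2 f=9, (5,3) g=1 f=7, (5,5) g=1 f=9, (6,4) g=1 f=9]; closed=[(2,4), (3,4), (4,4), (5,4)]

step 1: expand (2,4) (f=7, h=4) → closed; open now [(1,4) g=4 f=7, (2,5) g=4 f=9, (3,3) g=3 f=7, (3,5) g=3 f=9, (4,3) g=2 f=7, (4,5) g=2 f=9, (5,3) g=1 f=7, (5,5) g=1 f=9, (6,4) g=1 f=9]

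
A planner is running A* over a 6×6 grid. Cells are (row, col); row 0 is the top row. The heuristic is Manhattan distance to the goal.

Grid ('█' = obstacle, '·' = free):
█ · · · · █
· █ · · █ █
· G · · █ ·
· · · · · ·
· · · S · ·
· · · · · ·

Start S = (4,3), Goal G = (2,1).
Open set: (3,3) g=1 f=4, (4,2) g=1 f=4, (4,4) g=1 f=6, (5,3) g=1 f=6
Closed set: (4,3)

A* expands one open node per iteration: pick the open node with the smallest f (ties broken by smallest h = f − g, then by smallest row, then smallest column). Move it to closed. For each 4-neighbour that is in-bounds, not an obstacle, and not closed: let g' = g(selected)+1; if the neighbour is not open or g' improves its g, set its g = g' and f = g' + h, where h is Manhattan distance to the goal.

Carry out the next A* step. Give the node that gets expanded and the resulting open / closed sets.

step 1: expand (3,3) (f=4, h=3) → closed; open now [(2,3) g=2 f=4, (3,2) g=2 f=4, (3,4) g=2 f=6, (4,2) g=1 f=4, (4,4) g=1 f=6, (5,3) g=1 f=6]

expanded=(3,3); open=[(2,3) g=2 f=4, (3,2) g=2 f=4, (3,4) g=2 f=6, (4,2) g=1 f=4, (4,4) g=1 f=6, (5,3) g=1 f=6]; closed=[(3,3), (4,3)]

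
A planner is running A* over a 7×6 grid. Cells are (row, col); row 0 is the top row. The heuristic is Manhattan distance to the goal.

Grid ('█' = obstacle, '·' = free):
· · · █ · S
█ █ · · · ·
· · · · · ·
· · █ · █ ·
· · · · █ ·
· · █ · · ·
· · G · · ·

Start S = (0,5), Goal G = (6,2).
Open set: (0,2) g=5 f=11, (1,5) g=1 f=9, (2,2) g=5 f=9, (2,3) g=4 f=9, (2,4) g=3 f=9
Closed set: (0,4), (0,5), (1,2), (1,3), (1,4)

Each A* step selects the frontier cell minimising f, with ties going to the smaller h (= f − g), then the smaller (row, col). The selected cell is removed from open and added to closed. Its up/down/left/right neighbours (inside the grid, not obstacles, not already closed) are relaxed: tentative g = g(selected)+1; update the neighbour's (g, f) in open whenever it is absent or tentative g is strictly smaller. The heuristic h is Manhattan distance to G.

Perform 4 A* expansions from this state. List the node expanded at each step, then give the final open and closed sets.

step 1: expand (2,2) (f=9, h=4) → closed; open now [(0,2) g=5 f=11, (1,5) g=1 f=9, (2,1) g=6 f=11, (2,3) g=4 f=9, (2,4) g=3 f=9]
step 2: expand (2,3) (f=9, h=5) → closed; open now [(0,2) g=5 f=11, (1,5) g=1 f=9, (2,1) g=6 f=11, (2,4) g=3 f=9, (3,3) g=5 f=9]
step 3: expand (3,3) (f=9, h=4) → closed; open now [(0,2) g=5 f=11, (1,5) g=1 f=9, (2,1) g=6 f=11, (2,4) g=3 f=9, (4,3) g=6 f=9]
step 4: expand (4,3) (f=9, h=3) → closed; open now [(0,2) g=5 f=11, (1,5) g=1 f=9, (2,1) g=6 f=11, (2,4) g=3 f=9, (4,2) g=7 f=9, (5,3) g=7 f=9]

order=[(2,2) → (2,3) → (3,3) → (4,3)]; open=[(0,2) g=5 f=11, (1,5) g=1 f=9, (2,1) g=6 f=11, (2,4) g=3 f=9, (4,2) g=7 f=9, (5,3) g=7 f=9]; closed=[(0,4), (0,5), (1,2), (1,3), (1,4), (2,2), (2,3), (3,3), (4,3)]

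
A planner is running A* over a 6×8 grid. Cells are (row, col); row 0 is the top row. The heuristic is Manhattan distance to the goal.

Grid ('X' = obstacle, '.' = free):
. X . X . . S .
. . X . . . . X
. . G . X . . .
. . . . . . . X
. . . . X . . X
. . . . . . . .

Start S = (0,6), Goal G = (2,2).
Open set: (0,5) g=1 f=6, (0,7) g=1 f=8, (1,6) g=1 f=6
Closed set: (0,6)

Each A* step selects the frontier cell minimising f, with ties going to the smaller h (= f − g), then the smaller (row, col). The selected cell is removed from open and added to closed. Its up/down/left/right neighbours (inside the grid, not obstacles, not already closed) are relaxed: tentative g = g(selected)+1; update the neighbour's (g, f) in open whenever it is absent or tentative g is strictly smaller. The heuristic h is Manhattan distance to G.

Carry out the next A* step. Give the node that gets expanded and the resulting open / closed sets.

expanded=(0,5); open=[(0,4) g=2 f=6, (0,7) g=1 f=8, (1,5) g=2 f=6, (1,6) g=1 f=6]; closed=[(0,5), (0,6)]

step 1: expand (0,5) (f=6, h=5) → closed; open now [(0,4) g=2 f=6, (0,7) g=1 f=8, (1,5) g=2 f=6, (1,6) g=1 f=6]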